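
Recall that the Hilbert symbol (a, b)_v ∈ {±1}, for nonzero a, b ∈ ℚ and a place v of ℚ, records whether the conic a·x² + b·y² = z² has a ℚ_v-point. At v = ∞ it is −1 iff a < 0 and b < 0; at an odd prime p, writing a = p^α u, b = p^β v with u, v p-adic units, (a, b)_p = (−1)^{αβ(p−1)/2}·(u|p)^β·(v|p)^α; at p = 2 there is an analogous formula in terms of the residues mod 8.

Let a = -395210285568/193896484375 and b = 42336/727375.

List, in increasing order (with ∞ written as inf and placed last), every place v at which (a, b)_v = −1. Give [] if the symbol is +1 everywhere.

(a, b) ≡ (-110, 330) mod (ℚ^×)²; places V = {2, 3, 5, 7, 11, 19, 23, ∞}.
(a,b)_11: α=-1, u≡1; β=-1, v≡2 (mod 11); (1|11)=+1, (2|11)=-1; sign (−1)^1·+1^-1·-1^-1 = +1.
(a,b)_3: α=8, u≡1; β=3, v≡2 (mod 3); (1|3)=+1, (2|3)=-1; sign (−1)^0·+1^3·-1^8 = +1.
(a,b)_7: α=6, u≡2; β=2, v≡2 (mod 7); (2|7)=+1, (2|7)=+1; sign (−1)^0·+1^2·+1^6 = +1.
(a,b)_23: α=0, u≡5; β=-2, v≡6 (mod 23); (5|23)=-1, (6|23)=+1; sign (−1)^0·-1^-2·+1^0 = +1.
(a,b)_19: α=-2, u≡7; β=0, v≡17 (mod 19); (7|19)=+1, (17|19)=+1; sign (−1)^0·+1^0·+1^-2 = +1.
(a,b)_∞: sgn(-110)=−, sgn(330)=+, so +1.
(a,b)_5: α=-11, u≡2; β=-3, v≡4 (mod 5); (2|5)=-1, (4|5)=+1; sign (−1)^0·-1^-3·+1^-11 = -1.
(a,b)_2: α=9, β=5; u≡1, v≡5 (mod 8); ε(u)ε(v)=0·0, αω(v)=9·1, βω(u)=5·0; sum ≡ 1  ⇒  -1.
|Ram(-110, 330)| = 2, even; anisotropic at {2, 5}.

[2, 5]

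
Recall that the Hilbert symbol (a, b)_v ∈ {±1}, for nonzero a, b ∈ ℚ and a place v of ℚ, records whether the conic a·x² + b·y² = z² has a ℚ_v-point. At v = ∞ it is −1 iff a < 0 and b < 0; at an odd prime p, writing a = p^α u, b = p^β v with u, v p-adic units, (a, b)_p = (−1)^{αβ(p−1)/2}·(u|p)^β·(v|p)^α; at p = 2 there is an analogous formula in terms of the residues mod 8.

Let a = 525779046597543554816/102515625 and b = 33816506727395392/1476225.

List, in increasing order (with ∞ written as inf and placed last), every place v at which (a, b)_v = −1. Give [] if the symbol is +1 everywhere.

(a, b) ≡ (31031, 713713) mod (ℚ^×)²; places V = {2, 3, 5, 7, 11, 13, 23, 31, ∞}.
(a,b)_∞: sgn(31031)=+, sgn(713713)=+, so +1.
(a,b)_31: α=1, u≡18; β=1, v≡17 (mod 31); (18|31)=+1, (17|31)=-1; sign (−1)^1·+1^1·-1^1 = +1.
(a,b)_13: α=7, u≡7; β=5, v≡8 (mod 13); (7|13)=-1, (8|13)=-1; sign (−1)^0·-1^5·-1^7 = +1.
(a,b)_11: α=1, u≡5; β=1, v≡1 (mod 11); (5|11)=+1, (1|11)=+1; sign (−1)^1·+1^1·+1^1 = -1.
(a,b)_23: α=4, u≡16; β=3, v≡13 (mod 23); (16|23)=+1, (13|23)=+1; sign (−1)^0·+1^3·+1^4 = +1.
(a,b)_3: α=-8, u≡2; β=-10, v≡1 (mod 3); (2|3)=-1, (1|3)=+1; sign (−1)^0·-1^-10·+1^-8 = +1.
(a,b)_5: α=-6, u≡1; β=-2, v≡3 (mod 5); (1|5)=+1, (3|5)=-1; sign (−1)^0·+1^-2·-1^-6 = +1.
(a,b)_2: α=8, β=6; u≡7, v≡1 (mod 8); ε(u)ε(v)=1·0, αω(v)=8·0, βω(u)=6·0; sum ≡ 0  ⇒  +1.
(a,b)_7: α=3, u≡1; β=3, v≡1 (mod 7); (1|7)=+1, (1|7)=+1; sign (−1)^1·+1^3·+1^3 = -1.
|Ram(31031, 713713)| = 2, even; anisotropic at {7, 11}.

[7, 11]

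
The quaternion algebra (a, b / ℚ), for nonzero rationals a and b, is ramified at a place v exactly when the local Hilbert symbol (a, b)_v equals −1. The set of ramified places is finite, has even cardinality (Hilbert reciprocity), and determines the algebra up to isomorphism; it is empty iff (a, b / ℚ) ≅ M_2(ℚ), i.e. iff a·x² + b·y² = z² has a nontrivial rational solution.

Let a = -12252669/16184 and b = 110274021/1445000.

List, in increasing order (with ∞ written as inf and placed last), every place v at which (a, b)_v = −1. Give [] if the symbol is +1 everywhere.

[11, 13]

Mod squares: a ≡ -6006, b ≡ 858. Check v ∈ {∞, 2, 3, 5, 7, 11, 13, 17}.
v=3: a=3^1·(≡2), b=3^3·(≡1) mod 3; (2|3)=-1, (1|3)=+1; (−1)^{1·3·1}·(-1)^3·(+1)^1 = +1.
v=11: a=11^1·(≡1), b=11^1·(≡4) mod 11; (1|11)=+1, (4|11)=+1; (−1)^{1·1·5}·(+1)^1·(+1)^1 = -1.
v=∞: -6006 < 0 and 858 > 0  ⇒  (a,b)_∞ = +1.
v=5: a=5^0·(≡4), b=5^-4·(≡3) mod 5; (4|5)=+1, (3|5)=-1; (−1)^{0·-4·2}·(+1)^-4·(-1)^0 = +1.
v=17: a=17^-2·(≡6), b=17^-2·(≡1) mod 17; (6|17)=-1, (1|17)=+1; (−1)^{-2·-2·8}·(-1)^-2·(+1)^-2 = +1.
v=7: a=7^-1·(≡6), b=7^0·(≡1) mod 7; (6|7)=-1, (1|7)=+1; (−1)^{-1·0·3}·(-1)^0·(+1)^-1 = +1.
v=13: a=13^5·(≡7), b=13^5·(≡1) mod 13; (7|13)=-1, (1|13)=+1; (−1)^{5·5·6}·(-1)^5·(+1)^5 = -1.
v=2: v_2(a)=-3, v_2(b)=-3; units ≡ 5, 5 (mod 8); ε·ε+αω+βω = 0·0+-3·1+-3·1 ≡ 0  ⇒  (a,b)_2 = +1.
Ram(-6006, 858) = {11, 13}; no ℚ_11-point on the conic.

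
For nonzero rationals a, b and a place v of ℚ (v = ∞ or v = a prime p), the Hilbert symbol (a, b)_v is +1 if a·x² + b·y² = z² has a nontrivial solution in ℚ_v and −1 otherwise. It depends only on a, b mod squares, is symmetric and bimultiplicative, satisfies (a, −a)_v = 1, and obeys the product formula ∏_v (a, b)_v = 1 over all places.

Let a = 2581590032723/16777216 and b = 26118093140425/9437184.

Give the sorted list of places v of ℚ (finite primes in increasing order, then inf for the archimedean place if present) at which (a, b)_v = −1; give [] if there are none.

Mod squares: a ≡ 323, b ≡ 96577. Check v ∈ {∞, 2, 3, 5, 11, 13, 17, 19, 23}.
v=5: a=5^0·(≡3), b=5^2·(≡3) mod 5; (3|5)=-1, (3|5)=-1; (−1)^{0·2·2}·(-1)^2·(-1)^0 = +1.
v=19: a=19^1·(≡6), b=19^1·(≡13) mod 19; (6|19)=+1, (13|19)=-1; (−1)^{1·1·9}·(+1)^1·(-1)^1 = +1.
v=3: a=3^0·(≡2), b=3^-2·(≡1) mod 3; (2|3)=-1, (1|3)=+1; (−1)^{0·-2·1}·(-1)^-2·(+1)^0 = +1.
v=23: a=23^4·(≡16), b=23^3·(≡18) mod 23; (16|23)=+1, (18|23)=+1; (−1)^{4·3·11}·(+1)^3·(+1)^4 = +1.
v=2: v_2(a)=-24, v_2(b)=-20; units ≡ 3, 1 (mod 8); ε·ε+αω+βω = 1·0+-24·0+-20·1 ≡ 0  ⇒  (a,b)_2 = +1.
v=13: a=13^4·(≡7), b=13^3·(≡6) mod 13; (7|13)=-1, (6|13)=-1; (−1)^{4·3·6}·(-1)^3·(-1)^4 = -1.
v=17: a=17^1·(≡8), b=17^1·(≡5) mod 17; (8|17)=+1, (5|17)=-1; (−1)^{1·1·8}·(+1)^1·(-1)^1 = -1.
v=11: a=11^0·(≡4), b=11^2·(≡7) mod 11; (4|11)=+1, (7|11)=-1; (−1)^{0·2·5}·(+1)^2·(-1)^0 = +1.
v=∞: 323 > 0 and 96577 > 0  ⇒  (a,b)_∞ = +1.
(323, 96577 / ℚ) ramifies at {13, 17}: a division algebra.

[13, 17]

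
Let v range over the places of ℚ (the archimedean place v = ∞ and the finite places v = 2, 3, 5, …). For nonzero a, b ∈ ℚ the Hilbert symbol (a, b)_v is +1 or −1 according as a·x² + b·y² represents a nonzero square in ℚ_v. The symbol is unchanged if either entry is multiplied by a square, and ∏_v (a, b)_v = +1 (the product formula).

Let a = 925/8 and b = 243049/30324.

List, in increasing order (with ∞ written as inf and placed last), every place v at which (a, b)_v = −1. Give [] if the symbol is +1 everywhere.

[2, 3]

Mod squares: a ≡ 74, b ≡ 21. Check v ∈ {∞, 2, 3, 5, 7, 17, 19, 29, 37}.
v=17: a=17^0·(≡3), b=17^2·(≡15) mod 17; (3|17)=-1, (15|17)=+1; (−1)^{0·2·8}·(-1)^2·(+1)^0 = +1.
v=19: a=19^0·(≡4), b=19^-2·(≡12) mod 19; (4|19)=+1, (12|19)=-1; (−1)^{0·-2·9}·(+1)^-2·(-1)^0 = +1.
v=29: a=29^0·(≡25), b=29^2·(≡3) mod 29; (25|29)=+1, (3|29)=-1; (−1)^{0·2·14}·(+1)^2·(-1)^0 = +1.
v=2: v_2(a)=-3, v_2(b)=-2; units ≡ 5, 5 (mod 8); ε·ε+αω+βω = 0·0+-3·1+-2·1 ≡ 1  ⇒  (a,b)_2 = -1.
v=∞: 74 > 0 and 21 > 0  ⇒  (a,b)_∞ = +1.
v=37: a=37^1·(≡17), b=37^0·(≡28) mod 37; (17|37)=-1, (28|37)=+1; (−1)^{1·0·18}·(-1)^0·(+1)^1 = +1.
v=7: a=7^0·(≡1), b=7^-1·(≡5) mod 7; (1|7)=+1, (5|7)=-1; (−1)^{0·-1·3}·(+1)^-1·(-1)^0 = +1.
v=5: a=5^2·(≡4), b=5^0·(≡1) mod 5; (4|5)=+1, (1|5)=+1; (−1)^{2·0·2}·(+1)^0·(+1)^2 = +1.
v=3: a=3^0·(≡2), b=3^-1·(≡1) mod 3; (2|3)=-1, (1|3)=+1; (−1)^{0·-1·1}·(-1)^-1·(+1)^0 = -1.
|Ram(74, 21)| = 2, even; anisotropic at {2, 3}.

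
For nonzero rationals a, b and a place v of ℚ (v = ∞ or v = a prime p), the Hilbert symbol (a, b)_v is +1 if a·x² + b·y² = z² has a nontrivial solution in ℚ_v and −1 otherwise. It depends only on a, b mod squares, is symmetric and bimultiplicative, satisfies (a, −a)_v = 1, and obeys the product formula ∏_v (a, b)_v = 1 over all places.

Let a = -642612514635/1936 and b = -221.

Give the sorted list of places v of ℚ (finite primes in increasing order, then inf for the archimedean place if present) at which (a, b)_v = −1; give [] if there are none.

Mod squares: a ≡ -3315, b ≡ -221. Check v ∈ {∞, 2, 3, 5, 7, 11, 13, 17}.
v=3: a=3^5·(≡2), b=3^0·(≡1) mod 3; (2|3)=-1, (1|3)=+1; (−1)^{5·0·1}·(-1)^0·(+1)^5 = +1.
v=13: a=13^3·(≡5), b=13^1·(≡9) mod 13; (5|13)=-1, (9|13)=+1; (−1)^{3·1·6}·(-1)^1·(+1)^3 = -1.
v=5: a=5^1·(≡3), b=5^0·(≡4) mod 5; (3|5)=-1, (4|5)=+1; (−1)^{1·0·2}·(-1)^0·(+1)^1 = +1.
v=7: a=7^2·(≡6), b=7^0·(≡3) mod 7; (6|7)=-1, (3|7)=-1; (−1)^{2·0·3}·(-1)^0·(-1)^2 = +1.
v=2: v_2(a)=-4, v_2(b)=0; units ≡ 5, 3 (mod 8); ε·ε+αω+βω = 0·1+-4·1+0·1 ≡ 0  ⇒  (a,b)_2 = +1.
v=∞: -3315 < 0 and -221 < 0  ⇒  (a,b)_∞ = -1.
v=17: a=17^3·(≡2), b=17^1·(≡4) mod 17; (2|17)=+1, (4|17)=+1; (−1)^{3·1·8}·(+1)^1·(+1)^3 = +1.
v=11: a=11^-2·(≡6), b=11^0·(≡10) mod 11; (6|11)=-1, (10|11)=-1; (−1)^{-2·0·5}·(-1)^0·(-1)^-2 = +1.
(-3315, -221 / ℚ) ramifies at {13, ∞}: a division algebra.

[13, inf]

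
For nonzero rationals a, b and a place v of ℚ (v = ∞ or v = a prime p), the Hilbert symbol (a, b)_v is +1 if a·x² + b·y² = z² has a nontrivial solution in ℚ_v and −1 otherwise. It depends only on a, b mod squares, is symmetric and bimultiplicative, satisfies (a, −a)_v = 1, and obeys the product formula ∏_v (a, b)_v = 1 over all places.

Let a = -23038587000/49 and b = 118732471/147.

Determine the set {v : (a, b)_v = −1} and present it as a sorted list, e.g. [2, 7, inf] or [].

[2, 3, 5, 13]

(a, b) ≡ (-1870, 7293) mod (ℚ^×)²; places V = {2, 3, 5, 7, 11, 13, 17, ∞}.
(a,b)_13: α=2, u≡7; β=3, v≡7 (mod 13); (7|13)=-1, (7|13)=-1; sign (−1)^0·-1^3·-1^2 = -1.
(a,b)_11: α=1, u≡10; β=1, v≡3 (mod 11); (10|11)=-1, (3|11)=+1; sign (−1)^1·-1^1·+1^1 = +1.
(a,b)_2: α=3, β=0; u≡1, v≡5 (mod 8); ε(u)ε(v)=0·0, αω(v)=3·1, βω(u)=0·0; sum ≡ 1  ⇒  -1.
(a,b)_3: α=6, u≡2; β=-1, v≡1 (mod 3); (2|3)=-1, (1|3)=+1; sign (−1)^0·-1^-1·+1^6 = -1.
(a,b)_5: α=3, u≡1; β=0, v≡3 (mod 5); (1|5)=+1, (3|5)=-1; sign (−1)^0·+1^0·-1^3 = -1.
(a,b)_17: α=1, u≡1; β=3, v≡4 (mod 17); (1|17)=+1, (4|17)=+1; sign (−1)^0·+1^3·+1^1 = +1.
(a,b)_7: α=-2, u≡5; β=-2, v≡6 (mod 7); (5|7)=-1, (6|7)=-1; sign (−1)^0·-1^-2·-1^-2 = +1.
(a,b)_∞: sgn(-1870)=−, sgn(7293)=+, so +1.
|Ram(-1870, 7293)| = 4, even; anisotropic at {2, 3, 5, 13}.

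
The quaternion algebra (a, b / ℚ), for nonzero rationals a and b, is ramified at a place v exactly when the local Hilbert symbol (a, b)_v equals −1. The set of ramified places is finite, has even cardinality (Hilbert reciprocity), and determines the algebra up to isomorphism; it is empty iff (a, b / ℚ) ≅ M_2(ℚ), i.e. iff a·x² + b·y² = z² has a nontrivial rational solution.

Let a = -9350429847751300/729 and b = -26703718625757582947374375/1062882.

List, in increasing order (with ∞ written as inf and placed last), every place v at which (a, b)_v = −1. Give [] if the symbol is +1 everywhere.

[7, 23, 29, 31, 41, inf]

Mod squares: a ≡ -2233, b ≡ -409262. Check v ∈ {∞, 2, 3, 5, 7, 11, 23, 29, 31, 41}.
v=∞: -2233 < 0 and -409262 < 0  ⇒  (a,b)_∞ = -1.
v=3: a=3^-6·(≡2), b=3^-12·(≡1) mod 3; (2|3)=-1, (1|3)=+1; (−1)^{-6·-12·1}·(-1)^-12·(+1)^-6 = +1.
v=29: a=29^1·(≡12), b=29^2·(≡18) mod 29; (12|29)=-1, (18|29)=-1; (−1)^{1·2·14}·(-1)^2·(-1)^1 = -1.
v=11: a=11^1·(≡8), b=11^2·(≡1) mod 11; (8|11)=-1, (1|11)=+1; (−1)^{1·2·5}·(-1)^2·(+1)^1 = +1.
v=5: a=5^2·(≡2), b=5^4·(≡3) mod 5; (2|5)=-1, (3|5)=-1; (−1)^{2·4·2}·(-1)^4·(-1)^2 = +1.
v=41: a=41^2·(≡6), b=41^3·(≡22) mod 41; (6|41)=-1, (22|41)=-1; (−1)^{2·3·20}·(-1)^3·(-1)^2 = -1.
v=23: a=23^2·(≡7), b=23^3·(≡2) mod 23; (7|23)=-1, (2|23)=+1; (−1)^{2·3·11}·(-1)^3·(+1)^2 = -1.
v=31: a=31^2·(≡6), b=31^3·(≡18) mod 31; (6|31)=-1, (18|31)=+1; (−1)^{2·3·15}·(-1)^3·(+1)^2 = -1.
v=7: a=7^3·(≡6), b=7^5·(≡5) mod 7; (6|7)=-1, (5|7)=-1; (−1)^{3·5·3}·(-1)^5·(-1)^3 = -1.
v=2: v_2(a)=2, v_2(b)=-1; units ≡ 7, 1 (mod 8); ε·ε+αω+βω = 1·0+2·0+-1·0 ≡ 0  ⇒  (a,b)_2 = +1.
Ram(-2233, -409262) = {7, 23, 29, 31, 41, ∞}; no ℚ_7-point on the conic.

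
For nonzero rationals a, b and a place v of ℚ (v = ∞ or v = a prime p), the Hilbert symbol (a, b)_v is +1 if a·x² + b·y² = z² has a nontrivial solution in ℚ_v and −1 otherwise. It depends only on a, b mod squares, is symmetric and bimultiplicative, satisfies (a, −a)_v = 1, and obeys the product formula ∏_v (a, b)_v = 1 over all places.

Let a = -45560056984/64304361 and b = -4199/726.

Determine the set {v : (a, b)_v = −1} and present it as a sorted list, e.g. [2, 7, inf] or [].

[3, 17, 19, inf]

Mod squares: a ≡ -646, b ≡ -25194. Check v ∈ {∞, 2, 3, 11, 13, 17, 19}.
v=2: v_2(a)=3, v_2(b)=-1; units ≡ 5, 3 (mod 8); ε·ε+αω+βω = 0·1+3·1+-1·1 ≡ 0  ⇒  (a,b)_2 = +1.
v=11: a=11^-2·(≡1), b=11^-2·(≡6) mod 11; (1|11)=+1, (6|11)=-1; (−1)^{-2·-2·5}·(+1)^-2·(-1)^-2 = +1.
v=∞: -646 < 0 and -25194 < 0  ⇒  (a,b)_∞ = -1.
v=3: a=3^-12·(≡2), b=3^-1·(≡2) mod 3; (2|3)=-1, (2|3)=-1; (−1)^{-12·-1·1}·(-1)^-1·(-1)^-12 = -1.
v=19: a=19^3·(≡5), b=19^1·(≡16) mod 19; (5|19)=+1, (16|19)=+1; (−1)^{3·1·9}·(+1)^1·(+1)^3 = -1.
v=17: a=17^3·(≡8), b=17^1·(≡12) mod 17; (8|17)=+1, (12|17)=-1; (−1)^{3·1·8}·(+1)^1·(-1)^3 = -1.
v=13: a=13^2·(≡3), b=13^1·(≡12) mod 13; (3|13)=+1, (12|13)=+1; (−1)^{2·1·6}·(+1)^1·(+1)^2 = +1.
|Ram(-646, -25194)| = 4, even; anisotropic at {3, 17, 19, ∞}.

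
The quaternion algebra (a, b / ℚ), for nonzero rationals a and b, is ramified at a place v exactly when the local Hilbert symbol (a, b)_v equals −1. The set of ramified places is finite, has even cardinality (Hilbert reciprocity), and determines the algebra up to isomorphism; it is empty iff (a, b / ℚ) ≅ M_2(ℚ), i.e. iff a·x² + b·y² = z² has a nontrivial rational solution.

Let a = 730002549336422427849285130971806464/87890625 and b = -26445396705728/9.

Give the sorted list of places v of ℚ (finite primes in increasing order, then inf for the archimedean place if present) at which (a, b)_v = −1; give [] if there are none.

(a, b) ≡ (899899, -119567) mod (ℚ^×)²; places V = {2, 3, 5, 7, 11, 13, 19, 23, 29, 31, ∞}.
(a,b)_31: α=3, u≡17; β=1, v≡4 (mod 31); (17|31)=-1, (4|31)=+1; sign (−1)^1·-1^1·+1^3 = +1.
(a,b)_13: α=7, u≡7; β=4, v≡7 (mod 13); (7|13)=-1, (7|13)=-1; sign (−1)^0·-1^4·-1^7 = -1.
(a,b)_29: α=3, u≡16; β=1, v≡28 (mod 29); (16|29)=+1, (28|29)=+1; sign (−1)^0·+1^1·+1^3 = +1.
(a,b)_∞: sgn(899899)=+, sgn(-119567)=−, so +1.
(a,b)_23: α=2, u≡2; β=0, v≡21 (mod 23); (2|23)=+1, (21|23)=-1; sign (−1)^0·+1^0·-1^2 = +1.
(a,b)_3: α=-2, u≡1; β=-2, v≡1 (mod 3); (1|3)=+1, (1|3)=+1; sign (−1)^0·+1^-2·+1^-2 = +1.
(a,b)_11: α=7, u≡6; β=2, v≡4 (mod 11); (6|11)=-1, (4|11)=+1; sign (−1)^0·-1^2·+1^7 = +1.
(a,b)_19: α=2, u≡10; β=1, v≡10 (mod 19); (10|19)=-1, (10|19)=-1; sign (−1)^0·-1^1·-1^2 = -1.
(a,b)_5: α=-10, u≡1; β=0, v≡3 (mod 5); (1|5)=+1, (3|5)=-1; sign (−1)^0·+1^0·-1^-10 = +1.
(a,b)_2: α=8, β=6; u≡3, v≡1 (mod 8); ε(u)ε(v)=1·0, αω(v)=8·0, βω(u)=6·1; sum ≡ 0  ⇒  +1.
(a,b)_7: α=5, u≡1; β=1, v≡6 (mod 7); (1|7)=+1, (6|7)=-1; sign (−1)^1·+1^1·-1^5 = +1.
|Ram(899899, -119567)| = 2, even; anisotropic at {13, 19}.

[13, 19]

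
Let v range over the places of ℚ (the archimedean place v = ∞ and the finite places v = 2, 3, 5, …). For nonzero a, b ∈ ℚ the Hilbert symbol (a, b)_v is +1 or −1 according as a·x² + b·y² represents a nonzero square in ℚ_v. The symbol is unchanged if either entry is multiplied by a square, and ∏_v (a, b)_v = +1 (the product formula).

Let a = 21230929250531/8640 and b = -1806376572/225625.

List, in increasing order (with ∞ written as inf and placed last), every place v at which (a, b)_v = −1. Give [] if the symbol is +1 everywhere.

(a, b) ≡ (6486285, -8463) mod (ℚ^×)²; places V = {2, 3, 5, 7, 11, 13, 19, 29, 31, 37, ∞}.
(a,b)_∞: sgn(6486285)=+, sgn(-8463)=−, so +1.
(a,b)_19: α=0, u≡14; β=-2, v≡11 (mod 19); (14|19)=-1, (11|19)=+1; sign (−1)^0·-1^-2·+1^0 = +1.
(a,b)_31: α=1, u≡7; β=1, v≡21 (mod 31); (7|31)=+1, (21|31)=-1; sign (−1)^1·+1^1·-1^1 = +1.
(a,b)_37: α=1, u≡1; β=0, v≡16 (mod 37); (1|37)=+1, (16|37)=+1; sign (−1)^0·+1^0·+1^1 = +1.
(a,b)_2: α=-6, β=2; u≡5, v≡1 (mod 8); ε(u)ε(v)=0·0, αω(v)=-6·0, βω(u)=2·1; sum ≡ 0  ⇒  +1.
(a,b)_13: α=3, u≡8; β=1, v≡12 (mod 13); (8|13)=-1, (12|13)=+1; sign (−1)^0·-1^1·+1^3 = -1.
(a,b)_3: α=-3, u≡1; β=3, v≡2 (mod 3); (1|3)=+1, (2|3)=-1; sign (−1)^1·+1^3·-1^-3 = +1.
(a,b)_5: α=-1, u≡2; β=-4, v≡3 (mod 5); (2|5)=-1, (3|5)=-1; sign (−1)^0·-1^-4·-1^-1 = -1.
(a,b)_7: α=4, u≡1; β=3, v≡4 (mod 7); (1|7)=+1, (4|7)=+1; sign (−1)^0·+1^3·+1^4 = +1.
(a,b)_29: α=1, u≡2; β=0, v≡4 (mod 29); (2|29)=-1, (4|29)=+1; sign (−1)^0·-1^0·+1^1 = +1.
(a,b)_11: α=2, u≡4; β=2, v≡7 (mod 11); (4|11)=+1, (7|11)=-1; sign (−1)^0·+1^2·-1^2 = +1.
|Ram(6486285, -8463)| = 2, even; anisotropic at {5, 13}.

[5, 13]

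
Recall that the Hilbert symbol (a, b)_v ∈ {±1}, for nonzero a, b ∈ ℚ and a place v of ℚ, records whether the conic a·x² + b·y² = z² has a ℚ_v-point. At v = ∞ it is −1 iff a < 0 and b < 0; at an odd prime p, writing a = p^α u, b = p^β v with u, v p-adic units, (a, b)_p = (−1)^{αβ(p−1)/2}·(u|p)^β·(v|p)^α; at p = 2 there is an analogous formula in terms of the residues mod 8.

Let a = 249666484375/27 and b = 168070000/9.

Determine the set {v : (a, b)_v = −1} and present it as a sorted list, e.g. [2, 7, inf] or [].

[5, 11]

(a, b) ≡ (165, 7) mod (ℚ^×)²; places V = {2, 3, 5, 7, 11, ∞}.
(a,b)_∞: sgn(165)=+, sgn(7)=+, so +1.
(a,b)_5: α=7, u≡3; β=4, v≡3 (mod 5); (3|5)=-1, (3|5)=-1; sign (−1)^0·-1^4·-1^7 = -1.
(a,b)_7: α=4, u≡2; β=5, v≡2 (mod 7); (2|7)=+1, (2|7)=+1; sign (−1)^0·+1^5·+1^4 = +1.
(a,b)_11: α=3, u≡4; β=0, v≡6 (mod 11); (4|11)=+1, (6|11)=-1; sign (−1)^0·+1^0·-1^3 = -1.
(a,b)_2: α=0, β=4; u≡5, v≡7 (mod 8); ε(u)ε(v)=0·1, αω(v)=0·0, βω(u)=4·1; sum ≡ 0  ⇒  +1.
(a,b)_3: α=-3, u≡1; β=-2, v≡1 (mod 3); (1|3)=+1, (1|3)=+1; sign (−1)^0·+1^-2·+1^-3 = +1.
(165, 7 / ℚ) ramifies at {5, 11}: a division algebra.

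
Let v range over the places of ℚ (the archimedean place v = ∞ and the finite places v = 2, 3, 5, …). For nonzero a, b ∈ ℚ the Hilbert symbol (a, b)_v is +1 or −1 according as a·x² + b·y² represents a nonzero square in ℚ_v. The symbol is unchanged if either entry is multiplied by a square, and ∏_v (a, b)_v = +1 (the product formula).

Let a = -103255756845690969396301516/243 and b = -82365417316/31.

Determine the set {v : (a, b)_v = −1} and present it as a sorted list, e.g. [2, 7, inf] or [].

[3, 7, 31, inf]

Mod squares: a ≡ -365313, b ≡ -53599. Check v ∈ {∞, 2, 3, 7, 13, 17, 19, 29, 31}.
v=∞: -365313 < 0 and -53599 < 0  ⇒  (a,b)_∞ = -1.
v=17: a=17^3·(≡8), b=17^2·(≡16) mod 17; (8|17)=+1, (16|17)=+1; (−1)^{3·2·8}·(+1)^2·(+1)^3 = +1.
v=7: a=7^2·(≡5), b=7^3·(≡4) mod 7; (5|7)=-1, (4|7)=+1; (−1)^{2·3·3}·(-1)^3·(+1)^2 = -1.
v=13: a=13^3·(≡11), b=13^1·(≡2) mod 13; (11|13)=-1, (2|13)=-1; (−1)^{3·1·6}·(-1)^1·(-1)^3 = +1.
v=31: a=31^2·(≡11), b=31^-1·(≡10) mod 31; (11|31)=-1, (10|31)=+1; (−1)^{2·-1·15}·(-1)^-1·(+1)^2 = -1.
v=19: a=19^5·(≡17), b=19^1·(≡2) mod 19; (17|19)=+1, (2|19)=-1; (−1)^{5·1·9}·(+1)^1·(-1)^5 = +1.
v=3: a=3^-5·(≡2), b=3^0·(≡2) mod 3; (2|3)=-1, (2|3)=-1; (−1)^{-5·0·1}·(-1)^0·(-1)^-5 = -1.
v=29: a=29^5·(≡18), b=29^2·(≡24) mod 29; (18|29)=-1, (24|29)=+1; (−1)^{5·2·14}·(-1)^2·(+1)^5 = +1.
v=2: v_2(a)=2, v_2(b)=2; units ≡ 7, 1 (mod 8); ε·ε+αω+βω = 1·0+2·0+2·0 ≡ 0  ⇒  (a,b)_2 = +1.
(-365313, -53599 / ℚ) ramifies at {3, 7, 31, ∞}: a division algebra.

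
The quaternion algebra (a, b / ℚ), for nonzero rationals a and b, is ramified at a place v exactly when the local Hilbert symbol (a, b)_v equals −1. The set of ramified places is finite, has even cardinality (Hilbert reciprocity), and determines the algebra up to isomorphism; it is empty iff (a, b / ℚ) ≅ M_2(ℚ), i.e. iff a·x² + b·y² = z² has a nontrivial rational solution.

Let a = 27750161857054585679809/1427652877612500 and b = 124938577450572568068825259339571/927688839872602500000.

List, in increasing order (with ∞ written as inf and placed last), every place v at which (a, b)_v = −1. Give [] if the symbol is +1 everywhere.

[2, 5, 13, 43]

(a, b) ≡ (5, 162110) mod (ℚ^×)²; places V = {2, 3, 5, 7, 11, 13, 17, 19, 29, 31, 37, 43, ∞}.
(a,b)_43: α=2, u≡30; β=3, v≡22 (mod 43); (30|43)=-1, (22|43)=-1; sign (−1)^0·-1^3·-1^2 = -1.
(a,b)_2: α=-2, β=-5; u≡5, v≡7 (mod 8); ε(u)ε(v)=0·1, αω(v)=-2·0, βω(u)=-5·1; sum ≡ 1  ⇒  -1.
(a,b)_29: α=2, u≡24; β=3, v≡24 (mod 29); (24|29)=+1, (24|29)=+1; sign (−1)^0·+1^3·+1^2 = +1.
(a,b)_3: α=-2, u≡2; β=-4, v≡2 (mod 3); (2|3)=-1, (2|3)=-1; sign (−1)^0·-1^-4·-1^-2 = +1.
(a,b)_13: α=2, u≡6; β=3, v≡12 (mod 13); (6|13)=-1, (12|13)=+1; sign (−1)^0·-1^3·+1^2 = -1.
(a,b)_7: α=-4, u≡6; β=-4, v≡1 (mod 7); (6|7)=-1, (1|7)=+1; sign (−1)^0·-1^-4·+1^-4 = +1.
(a,b)_∞: sgn(5)=+, sgn(162110)=+, so +1.
(a,b)_31: α=4, u≡19; β=6, v≡6 (mod 31); (19|31)=+1, (6|31)=-1; sign (−1)^0·+1^6·-1^4 = +1.
(a,b)_17: α=4, u≡3; β=6, v≡13 (mod 17); (3|17)=-1, (13|17)=+1; sign (−1)^0·-1^6·+1^4 = +1.
(a,b)_5: α=-5, u≡4; β=-7, v≡3 (mod 5); (4|5)=+1, (3|5)=-1; sign (−1)^0·+1^-7·-1^-5 = -1.
(a,b)_37: α=2, u≡35; β=2, v≡13 (mod 37); (35|37)=-1, (13|37)=-1; sign (−1)^0·-1^2·-1^2 = +1.
(a,b)_19: α=-2, u≡6; β=-4, v≡13 (mod 19); (6|19)=+1, (13|19)=-1; sign (−1)^0·+1^-4·-1^-2 = +1.
(a,b)_11: α=-4, u≡3; β=-4, v≡3 (mod 11); (3|11)=+1, (3|11)=+1; sign (−1)^0·+1^-4·+1^-4 = +1.
(5, 162110 / ℚ) ramifies at {2, 5, 13, 43}: a division algebra.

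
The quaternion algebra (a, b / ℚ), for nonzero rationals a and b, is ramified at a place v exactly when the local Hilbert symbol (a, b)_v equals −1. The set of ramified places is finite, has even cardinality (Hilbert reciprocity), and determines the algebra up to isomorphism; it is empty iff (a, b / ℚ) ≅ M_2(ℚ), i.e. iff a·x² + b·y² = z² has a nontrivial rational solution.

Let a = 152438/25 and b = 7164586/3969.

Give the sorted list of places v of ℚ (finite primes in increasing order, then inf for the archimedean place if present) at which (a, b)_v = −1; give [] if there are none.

[11, 41]

(a, b) ≡ (902, 42394) mod (ℚ^×)²; places V = {2, 3, 5, 7, 11, 13, 41, 47, ∞}.
(a,b)_2: α=1, β=1; u≡3, v≡5 (mod 8); ε(u)ε(v)=1·0, αω(v)=1·1, βω(u)=1·1; sum ≡ 0  ⇒  +1.
(a,b)_41: α=1, u≡29; β=1, v≡20 (mod 41); (29|41)=-1, (20|41)=+1; sign (−1)^0·-1^1·+1^1 = -1.
(a,b)_47: α=0, u≡27; β=1, v≡12 (mod 47); (27|47)=+1, (12|47)=+1; sign (−1)^0·+1^1·+1^0 = +1.
(a,b)_7: α=0, u≡5; β=-2, v≡4 (mod 7); (5|7)=-1, (4|7)=+1; sign (−1)^0·-1^-2·+1^0 = +1.
(a,b)_3: α=0, u≡2; β=-4, v≡1 (mod 3); (2|3)=-1, (1|3)=+1; sign (−1)^0·-1^-4·+1^0 = +1.
(a,b)_∞: sgn(902)=+, sgn(42394)=+, so +1.
(a,b)_11: α=1, u≡3; β=1, v≡3 (mod 11); (3|11)=+1, (3|11)=+1; sign (−1)^1·+1^1·+1^1 = -1.
(a,b)_5: α=-2, u≡3; β=0, v≡4 (mod 5); (3|5)=-1, (4|5)=+1; sign (−1)^0·-1^0·+1^-2 = +1.
(a,b)_13: α=2, u≡8; β=2, v≡10 (mod 13); (8|13)=-1, (10|13)=+1; sign (−1)^0·-1^2·+1^2 = +1.
Ram(902, 42394) = {11, 41}; no ℚ_11-point on the conic.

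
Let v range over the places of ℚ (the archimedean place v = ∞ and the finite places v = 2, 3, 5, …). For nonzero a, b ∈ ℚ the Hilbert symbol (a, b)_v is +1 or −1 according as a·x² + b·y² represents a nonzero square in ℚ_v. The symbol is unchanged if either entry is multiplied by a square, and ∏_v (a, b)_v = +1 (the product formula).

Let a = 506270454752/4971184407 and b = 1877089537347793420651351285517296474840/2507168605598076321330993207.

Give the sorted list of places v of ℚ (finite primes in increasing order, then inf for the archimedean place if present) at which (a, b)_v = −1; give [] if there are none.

[2, 13]

Mod squares: a ≡ 434, b ≡ 13907530. Check v ∈ {∞, 2, 3, 5, 7, 13, 17, 19, 29, 31, 41, 43, 47}.
v=29: a=29^2·(≡20), b=29^7·(≡8) mod 29; (20|29)=+1, (8|29)=-1; (−1)^{2·7·14}·(+1)^7·(-1)^2 = +1.
v=17: a=17^0·(≡8), b=17^1·(≡15) mod 17; (8|17)=+1, (15|17)=+1; (−1)^{0·1·8}·(+1)^1·(+1)^0 = +1.
v=31: a=31^1·(≡25), b=31^3·(≡27) mod 31; (25|31)=+1, (27|31)=-1; (−1)^{1·3·15}·(+1)^3·(-1)^1 = +1.
v=3: a=3^-8·(≡2), b=3^-24·(≡1) mod 3; (2|3)=-1, (1|3)=+1; (−1)^{-8·-24·1}·(-1)^-24·(+1)^-8 = +1.
v=5: a=5^0·(≡1), b=5^1·(≡4) mod 5; (1|5)=+1, (4|5)=+1; (−1)^{0·1·2}·(+1)^1·(+1)^0 = +1.
v=13: a=13^0·(≡7), b=13^1·(≡4) mod 13; (7|13)=-1, (4|13)=+1; (−1)^{0·1·6}·(-1)^1·(+1)^0 = -1.
v=2: v_2(a)=5, v_2(b)=3; units ≡ 1, 5 (mod 8); ε·ε+αω+βω = 0·0+5·1+3·0 ≡ 1  ⇒  (a,b)_2 = -1.
v=7: a=7^-3·(≡6), b=7^-7·(≡1) mod 7; (6|7)=-1, (1|7)=+1; (−1)^{-3·-7·3}·(-1)^-7·(+1)^-3 = +1.
v=∞: 434 > 0 and 13907530 > 0  ⇒  (a,b)_∞ = +1.
v=47: a=47^-2·(≡33), b=47^-6·(≡2) mod 47; (33|47)=-1, (2|47)=+1; (−1)^{-2·-6·23}·(-1)^-6·(+1)^-2 = +1.
v=41: a=41^2·(≡13), b=41^6·(≡25) mod 41; (13|41)=-1, (25|41)=+1; (−1)^{2·6·20}·(-1)^6·(+1)^2 = +1.
v=43: a=43^0·(≡17), b=43^2·(≡17) mod 43; (17|43)=+1, (17|43)=+1; (−1)^{0·2·21}·(+1)^2·(+1)^0 = +1.
v=19: a=19^2·(≡6), b=19^6·(≡6) mod 19; (6|19)=+1, (6|19)=+1; (−1)^{2·6·9}·(+1)^6·(+1)^2 = +1.
(434, 13907530 / ℚ) ramifies at {2, 13}: a division algebra.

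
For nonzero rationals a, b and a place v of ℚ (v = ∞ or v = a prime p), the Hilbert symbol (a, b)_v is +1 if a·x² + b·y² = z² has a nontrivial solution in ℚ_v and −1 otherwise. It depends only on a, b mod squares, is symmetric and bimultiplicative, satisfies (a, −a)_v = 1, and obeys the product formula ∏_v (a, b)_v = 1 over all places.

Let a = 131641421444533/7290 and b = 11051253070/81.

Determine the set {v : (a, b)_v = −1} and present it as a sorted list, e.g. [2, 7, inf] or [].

Mod squares: a ≡ 130, b ≡ 1870. Check v ∈ {∞, 2, 3, 5, 7, 11, 13, 17}.
v=17: a=17^4·(≡5), b=17^3·(≡4) mod 17; (5|17)=-1, (4|17)=+1; (−1)^{4·3·8}·(-1)^3·(+1)^4 = -1.
v=2: v_2(a)=-1, v_2(b)=1; units ≡ 1, 7 (mod 8); ε·ε+αω+βω = 0·1+-1·0+1·0 ≡ 0  ⇒  (a,b)_2 = +1.
v=11: a=11^4·(≡1), b=11^3·(≡4) mod 11; (1|11)=+1, (4|11)=+1; (−1)^{4·3·5}·(+1)^3·(+1)^4 = +1.
v=7: a=7^2·(≡4), b=7^0·(≡1) mod 7; (4|7)=+1, (1|7)=+1; (−1)^{2·0·3}·(+1)^0·(+1)^2 = +1.
v=13: a=13^3·(≡1), b=13^2·(≡5) mod 13; (1|13)=+1, (5|13)=-1; (−1)^{3·2·6}·(+1)^2·(-1)^3 = -1.
v=∞: 130 > 0 and 1870 > 0  ⇒  (a,b)_∞ = +1.
v=3: a=3^-6·(≡1), b=3^-4·(≡1) mod 3; (1|3)=+1, (1|3)=+1; (−1)^{-6·-4·1}·(+1)^-4·(+1)^-6 = +1.
v=5: a=5^-1·(≡1), b=5^1·(≡4) mod 5; (1|5)=+1, (4|5)=+1; (−1)^{-1·1·2}·(+1)^1·(+1)^-1 = +1.
Ram(130, 1870) = {13, 17}; no ℚ_13-point on the conic.

[13, 17]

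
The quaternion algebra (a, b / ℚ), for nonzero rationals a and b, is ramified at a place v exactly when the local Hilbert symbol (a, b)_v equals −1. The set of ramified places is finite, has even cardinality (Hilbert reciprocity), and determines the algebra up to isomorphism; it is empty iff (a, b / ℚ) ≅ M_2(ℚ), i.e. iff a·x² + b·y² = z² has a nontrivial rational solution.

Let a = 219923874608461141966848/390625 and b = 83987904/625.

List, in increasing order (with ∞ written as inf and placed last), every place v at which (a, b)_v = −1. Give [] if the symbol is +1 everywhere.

[2, 3, 11, 13]

Mod squares: a ≡ 39767, b ≡ 1312311. Check v ∈ {∞, 2, 3, 5, 7, 11, 13, 19, 23}.
v=11: a=11^2·(≡7), b=11^1·(≡6) mod 11; (7|11)=-1, (6|11)=-1; (−1)^{2·1·5}·(-1)^1·(-1)^2 = -1.
v=2: v_2(a)=16, v_2(b)=6; units ≡ 7, 7 (mod 8); ε·ε+αω+βω = 1·1+16·0+6·0 ≡ 1  ⇒  (a,b)_2 = -1.
v=∞: 39767 > 0 and 1312311 > 0  ⇒  (a,b)_∞ = +1.
v=23: a=23^3·(≡13), b=23^1·(≡19) mod 23; (13|23)=+1, (19|23)=-1; (−1)^{3·1·11}·(+1)^1·(-1)^3 = +1.
v=19: a=19^3·(≡14), b=19^1·(≡5) mod 19; (14|19)=-1, (5|19)=+1; (−1)^{3·1·9}·(-1)^1·(+1)^3 = +1.
v=3: a=3^2·(≡2), b=3^1·(≡1) mod 3; (2|3)=-1, (1|3)=+1; (−1)^{2·1·1}·(-1)^1·(+1)^2 = -1.
v=7: a=7^5·(≡2), b=7^1·(≡3) mod 7; (2|7)=+1, (3|7)=-1; (−1)^{5·1·3}·(+1)^1·(-1)^5 = +1.
v=13: a=13^3·(≡12), b=13^1·(≡11) mod 13; (12|13)=+1, (11|13)=-1; (−1)^{3·1·6}·(+1)^1·(-1)^3 = -1.
v=5: a=5^-8·(≡3), b=5^-4·(≡4) mod 5; (3|5)=-1, (4|5)=+1; (−1)^{-8·-4·2}·(-1)^-4·(+1)^-8 = +1.
(39767, 1312311 / ℚ) ramifies at {2, 3, 11, 13}: a division algebra.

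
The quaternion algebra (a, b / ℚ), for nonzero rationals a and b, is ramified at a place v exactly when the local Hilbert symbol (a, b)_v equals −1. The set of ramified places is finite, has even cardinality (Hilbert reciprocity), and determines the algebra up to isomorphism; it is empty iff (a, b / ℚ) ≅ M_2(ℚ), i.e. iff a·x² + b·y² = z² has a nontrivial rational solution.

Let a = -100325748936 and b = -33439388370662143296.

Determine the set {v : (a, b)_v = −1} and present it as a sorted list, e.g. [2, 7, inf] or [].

(a, b) ≡ (-276834, -301) mod (ℚ^×)²; places V = {2, 3, 7, 29, 37, 43, ∞}.
(a,b)_2: α=3, β=6; u≡7, v≡3 (mod 8); ε(u)ε(v)=1·1, αω(v)=3·1, βω(u)=6·0; sum ≡ 0  ⇒  +1.
(a,b)_37: α=1, u≡14; β=2, v≡20 (mod 37); (14|37)=-1, (20|37)=-1; sign (−1)^0·-1^2·-1^1 = -1.
(a,b)_29: α=1, u≡16; β=2, v≡11 (mod 29); (16|29)=+1, (11|29)=-1; sign (−1)^0·+1^2·-1^1 = -1.
(a,b)_7: α=2, u≡1; β=3, v≡6 (mod 7); (1|7)=+1, (6|7)=-1; sign (−1)^0·+1^3·-1^2 = +1.
(a,b)_∞: sgn(-276834)=−, sgn(-301)=−, so -1.
(a,b)_3: α=1, u≡2; β=2, v≡2 (mod 3); (2|3)=-1, (2|3)=-1; sign (−1)^0·-1^2·-1^1 = -1.
(a,b)_43: α=3, u≡30; β=5, v≡25 (mod 43); (30|43)=-1, (25|43)=+1; sign (−1)^1·-1^5·+1^3 = +1.
(-276834, -301 / ℚ) ramifies at {3, 29, 37, ∞}: a division algebra.

[3, 29, 37, inf]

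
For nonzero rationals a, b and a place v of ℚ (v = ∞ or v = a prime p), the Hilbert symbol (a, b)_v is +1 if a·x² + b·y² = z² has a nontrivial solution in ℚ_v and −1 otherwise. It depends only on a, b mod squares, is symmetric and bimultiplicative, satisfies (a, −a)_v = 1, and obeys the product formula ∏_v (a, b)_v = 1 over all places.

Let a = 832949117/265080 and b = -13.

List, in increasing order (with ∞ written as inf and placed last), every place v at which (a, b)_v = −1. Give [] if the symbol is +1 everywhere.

[3, 5]

Mod squares: a ≡ 2310, b ≡ -13. Check v ∈ {∞, 2, 3, 5, 7, 11, 13, 23, 47}.
v=23: a=23^2·(≡17), b=23^0·(≡10) mod 23; (17|23)=-1, (10|23)=-1; (−1)^{2·0·11}·(-1)^0·(-1)^2 = +1.
v=7: a=7^1·(≡1), b=7^0·(≡1) mod 7; (1|7)=+1, (1|7)=+1; (−1)^{1·0·3}·(+1)^0·(+1)^1 = +1.
v=47: a=47^-2·(≡12), b=47^0·(≡34) mod 47; (12|47)=+1, (34|47)=+1; (−1)^{-2·0·23}·(+1)^0·(+1)^-2 = +1.
v=11: a=11^3·(≡3), b=11^0·(≡9) mod 11; (3|11)=+1, (9|11)=+1; (−1)^{3·0·5}·(+1)^0·(+1)^3 = +1.
v=13: a=13^2·(≡12), b=13^1·(≡12) mod 13; (12|13)=+1, (12|13)=+1; (−1)^{2·1·6}·(+1)^1·(+1)^2 = +1.
v=2: v_2(a)=-3, v_2(b)=0; units ≡ 3, 3 (mod 8); ε·ε+αω+βω = 1·1+-3·1+0·1 ≡ 0  ⇒  (a,b)_2 = +1.
v=3: a=3^-1·(≡2), b=3^0·(≡2) mod 3; (2|3)=-1, (2|3)=-1; (−1)^{-1·0·1}·(-1)^0·(-1)^-1 = -1.
v=5: a=5^-1·(≡2), b=5^0·(≡2) mod 5; (2|5)=-1, (2|5)=-1; (−1)^{-1·0·2}·(-1)^0·(-1)^-1 = -1.
v=∞: 2310 > 0 and -13 < 0  ⇒  (a,b)_∞ = +1.
|Ram(2310, -13)| = 2, even; anisotropic at {3, 5}.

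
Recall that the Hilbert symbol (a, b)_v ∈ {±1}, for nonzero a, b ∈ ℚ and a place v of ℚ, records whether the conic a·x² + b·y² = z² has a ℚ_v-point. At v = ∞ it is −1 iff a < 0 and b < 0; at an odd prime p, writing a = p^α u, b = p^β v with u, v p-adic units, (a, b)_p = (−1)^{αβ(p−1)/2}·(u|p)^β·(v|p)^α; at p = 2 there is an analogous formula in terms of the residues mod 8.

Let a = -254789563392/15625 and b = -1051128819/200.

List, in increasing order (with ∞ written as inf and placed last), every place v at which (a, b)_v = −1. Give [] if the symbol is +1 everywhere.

Mod squares: a ≡ -564213, b ≡ -49062. Check v ∈ {∞, 2, 3, 5, 7, 13, 17, 23, 37}.
v=7: a=7^2·(≡4), b=7^0·(≡2) mod 7; (4|7)=+1, (2|7)=+1; (−1)^{2·0·3}·(+1)^0·(+1)^2 = +1.
v=13: a=13^1·(≡8), b=13^1·(≡10) mod 13; (8|13)=-1, (10|13)=+1; (−1)^{1·1·6}·(-1)^1·(+1)^1 = -1.
v=2: v_2(a)=10, v_2(b)=-3; units ≡ 3, 5 (mod 8); ε·ε+αω+βω = 1·0+10·1+-3·1 ≡ 1  ⇒  (a,b)_2 = -1.
v=37: a=37^1·(≡24), b=37^1·(≡8) mod 37; (24|37)=-1, (8|37)=-1; (−1)^{1·1·18}·(-1)^1·(-1)^1 = +1.
v=23: a=23^1·(≡14), b=23^2·(≡19) mod 23; (14|23)=-1, (19|23)=-1; (−1)^{1·2·11}·(-1)^2·(-1)^1 = -1.
v=17: a=17^1·(≡10), b=17^1·(≡4) mod 17; (10|17)=-1, (4|17)=+1; (−1)^{1·1·8}·(-1)^1·(+1)^1 = -1.
v=3: a=3^3·(≡2), b=3^5·(≡2) mod 3; (2|3)=-1, (2|3)=-1; (−1)^{3·5·1}·(-1)^5·(-1)^3 = -1.
v=∞: -564213 < 0 and -49062 < 0  ⇒  (a,b)_∞ = -1.
v=5: a=5^-6·(≡3), b=5^-2·(≡2) mod 5; (3|5)=-1, (2|5)=-1; (−1)^{-6·-2·2}·(-1)^-2·(-1)^-6 = +1.
(-564213, -49062 / ℚ) ramifies at {2, 3, 13, 17, 23, ∞}: a division algebra.

[2, 3, 13, 17, 23, inf]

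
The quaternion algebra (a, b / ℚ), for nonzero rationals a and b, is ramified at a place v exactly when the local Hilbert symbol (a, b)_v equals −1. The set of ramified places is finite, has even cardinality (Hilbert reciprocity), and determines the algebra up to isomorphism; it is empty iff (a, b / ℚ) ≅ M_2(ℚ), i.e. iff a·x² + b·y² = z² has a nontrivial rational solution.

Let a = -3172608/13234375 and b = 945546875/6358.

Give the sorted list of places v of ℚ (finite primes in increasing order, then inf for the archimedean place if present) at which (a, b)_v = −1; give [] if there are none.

(a, b) ≡ (-119, 27170) mod (ℚ^×)²; places V = {2, 3, 5, 7, 11, 13, 17, 19, ∞}.
(a,b)_3: α=6, u≡1; β=0, v≡2 (mod 3); (1|3)=+1, (2|3)=-1; sign (−1)^0·+1^0·-1^6 = +1.
(a,b)_2: α=8, β=-1; u≡1, v≡1 (mod 8); ε(u)ε(v)=0·0, αω(v)=8·0, βω(u)=-1·0; sum ≡ 0  ⇒  +1.
(a,b)_19: α=0, u≡12; β=1, v≡7 (mod 19); (12|19)=-1, (7|19)=+1; sign (−1)^0·-1^1·+1^0 = -1.
(a,b)_11: α=-2, u≡6; β=-1, v≡7 (mod 11); (6|11)=-1, (7|11)=-1; sign (−1)^0·-1^-1·-1^-2 = -1.
(a,b)_7: α=-1, u≡1; β=2, v≡5 (mod 7); (1|7)=+1, (5|7)=-1; sign (−1)^0·+1^2·-1^-1 = -1.
(a,b)_13: α=0, u≡5; β=1, v≡12 (mod 13); (5|13)=-1, (12|13)=+1; sign (−1)^0·-1^1·+1^0 = -1.
(a,b)_17: α=1, u≡11; β=-2, v≡15 (mod 17); (11|17)=-1, (15|17)=+1; sign (−1)^0·-1^-2·+1^1 = +1.
(a,b)_∞: sgn(-119)=−, sgn(27170)=+, so +1.
(a,b)_5: α=-6, u≡1; β=7, v≡1 (mod 5); (1|5)=+1, (1|5)=+1; sign (−1)^0·+1^7·+1^-6 = +1.
(-119, 27170 / ℚ) ramifies at {7, 11, 13, 19}: a division algebra.

[7, 11, 13, 19]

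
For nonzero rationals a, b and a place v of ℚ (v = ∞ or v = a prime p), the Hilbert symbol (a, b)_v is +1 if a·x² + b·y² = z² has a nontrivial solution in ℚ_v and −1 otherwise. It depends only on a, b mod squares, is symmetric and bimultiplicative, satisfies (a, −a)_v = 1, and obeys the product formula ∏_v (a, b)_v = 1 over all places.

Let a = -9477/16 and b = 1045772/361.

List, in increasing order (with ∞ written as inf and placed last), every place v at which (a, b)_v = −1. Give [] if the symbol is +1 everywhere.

[2, 13]

(a, b) ≡ (-13, 1547) mod (ℚ^×)²; places V = {2, 3, 7, 13, 17, 19, ∞}.
(a,b)_∞: sgn(-13)=−, sgn(1547)=+, so +1.
(a,b)_19: α=0, u≡5; β=-2, v≡12 (mod 19); (5|19)=+1, (12|19)=-1; sign (−1)^0·+1^-2·-1^0 = +1.
(a,b)_17: α=0, u≡8; β=1, v≡11 (mod 17); (8|17)=+1, (11|17)=-1; sign (−1)^0·+1^1·-1^0 = +1.
(a,b)_2: α=-4, β=2; u≡3, v≡3 (mod 8); ε(u)ε(v)=1·1, αω(v)=-4·1, βω(u)=2·1; sum ≡ 1  ⇒  -1.
(a,b)_7: α=0, u≡4; β=1, v≡4 (mod 7); (4|7)=+1, (4|7)=+1; sign (−1)^0·+1^1·+1^0 = +1.
(a,b)_13: α=1, u≡4; β=3, v≡6 (mod 13); (4|13)=+1, (6|13)=-1; sign (−1)^0·+1^3·-1^1 = -1.
(a,b)_3: α=6, u≡2; β=0, v≡2 (mod 3); (2|3)=-1, (2|3)=-1; sign (−1)^0·-1^0·-1^6 = +1.
Ram(-13, 1547) = {2, 13}; no ℚ_2-point on the conic.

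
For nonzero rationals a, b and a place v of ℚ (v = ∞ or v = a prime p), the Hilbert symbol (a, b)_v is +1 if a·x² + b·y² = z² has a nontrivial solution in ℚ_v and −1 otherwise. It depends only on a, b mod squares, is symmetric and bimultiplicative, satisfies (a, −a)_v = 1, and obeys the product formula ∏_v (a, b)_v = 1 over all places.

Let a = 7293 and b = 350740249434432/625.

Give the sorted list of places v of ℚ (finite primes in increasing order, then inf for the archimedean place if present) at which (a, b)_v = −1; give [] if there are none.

[3, 29]

(a, b) ≡ (7293, 103037) mod (ℚ^×)²; places V = {2, 3, 5, 11, 13, 17, 19, 29, ∞}.
(a,b)_∞: sgn(7293)=+, sgn(103037)=+, so +1.
(a,b)_13: α=1, u≡2; β=2, v≡4 (mod 13); (2|13)=-1, (4|13)=+1; sign (−1)^0·-1^2·+1^1 = +1.
(a,b)_2: α=0, β=6; u≡5, v≡5 (mod 8); ε(u)ε(v)=0·0, αω(v)=0·1, βω(u)=6·1; sum ≡ 0  ⇒  +1.
(a,b)_19: α=0, u≡16; β=1, v≡14 (mod 19); (16|19)=+1, (14|19)=-1; sign (−1)^0·+1^1·-1^0 = +1.
(a,b)_29: α=0, u≡14; β=1, v≡15 (mod 29); (14|29)=-1, (15|29)=-1; sign (−1)^0·-1^1·-1^0 = -1.
(a,b)_3: α=1, u≡1; β=2, v≡2 (mod 3); (1|3)=+1, (2|3)=-1; sign (−1)^0·+1^2·-1^1 = -1.
(a,b)_11: α=1, u≡3; β=3, v≡10 (mod 11); (3|11)=+1, (10|11)=-1; sign (−1)^1·+1^3·-1^1 = +1.
(a,b)_5: α=0, u≡3; β=-4, v≡2 (mod 5); (3|5)=-1, (2|5)=-1; sign (−1)^0·-1^-4·-1^0 = +1.
(a,b)_17: α=1, u≡4; β=3, v≡8 (mod 17); (4|17)=+1, (8|17)=+1; sign (−1)^0·+1^3·+1^1 = +1.
(7293, 103037 / ℚ) ramifies at {3, 29}: a division algebra.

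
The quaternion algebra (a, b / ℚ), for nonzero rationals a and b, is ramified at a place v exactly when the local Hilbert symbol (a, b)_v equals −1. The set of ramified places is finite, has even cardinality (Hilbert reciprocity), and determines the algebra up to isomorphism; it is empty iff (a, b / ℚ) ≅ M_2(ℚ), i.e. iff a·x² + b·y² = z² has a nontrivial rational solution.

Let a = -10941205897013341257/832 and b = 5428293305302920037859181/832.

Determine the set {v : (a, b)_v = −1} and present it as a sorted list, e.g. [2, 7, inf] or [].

[11, 17]

Mod squares: a ≡ -221, b ≡ 109645393. Check v ∈ {∞, 2, 3, 7, 11, 13, 17, 23, 37, 53}.
v=13: a=13^-1·(≡9), b=13^-1·(≡4) mod 13; (9|13)=+1, (4|13)=+1; (−1)^{-1·-1·6}·(+1)^-1·(+1)^-1 = +1.
v=23: a=23^2·(≡6), b=23^3·(≡18) mod 23; (6|23)=+1, (18|23)=+1; (−1)^{2·3·11}·(+1)^3·(+1)^2 = +1.
v=3: a=3^2·(≡1), b=3^2·(≡1) mod 3; (1|3)=+1, (1|3)=+1; (−1)^{2·2·1}·(+1)^2·(+1)^2 = +1.
v=37: a=37^2·(≡21), b=37^3·(≡18) mod 37; (21|37)=+1, (18|37)=-1; (−1)^{2·3·18}·(+1)^3·(-1)^2 = +1.
v=∞: -221 < 0 and 109645393 > 0  ⇒  (a,b)_∞ = +1.
v=7: a=7^4·(≡5), b=7^4·(≡2) mod 7; (5|7)=-1, (2|7)=+1; (−1)^{4·4·3}·(-1)^4·(+1)^4 = +1.
v=17: a=17^1·(≡15), b=17^1·(≡10) mod 17; (15|17)=+1, (10|17)=-1; (−1)^{1·1·8}·(+1)^1·(-1)^1 = -1.
v=11: a=11^4·(≡7), b=11^5·(≡1) mod 11; (7|11)=-1, (1|11)=+1; (−1)^{4·5·5}·(-1)^5·(+1)^4 = -1.
v=53: a=53^2·(≡40), b=53^3·(≡5) mod 53; (40|53)=+1, (5|53)=-1; (−1)^{2·3·26}·(+1)^3·(-1)^2 = +1.
v=2: v_2(a)=-6, v_2(b)=-6; units ≡ 3, 1 (mod 8); ε·ε+αω+βω = 1·0+-6·0+-6·1 ≡ 0  ⇒  (a,b)_2 = +1.
Ram(-221, 109645393) = {11, 17}; no ℚ_11-point on the conic.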